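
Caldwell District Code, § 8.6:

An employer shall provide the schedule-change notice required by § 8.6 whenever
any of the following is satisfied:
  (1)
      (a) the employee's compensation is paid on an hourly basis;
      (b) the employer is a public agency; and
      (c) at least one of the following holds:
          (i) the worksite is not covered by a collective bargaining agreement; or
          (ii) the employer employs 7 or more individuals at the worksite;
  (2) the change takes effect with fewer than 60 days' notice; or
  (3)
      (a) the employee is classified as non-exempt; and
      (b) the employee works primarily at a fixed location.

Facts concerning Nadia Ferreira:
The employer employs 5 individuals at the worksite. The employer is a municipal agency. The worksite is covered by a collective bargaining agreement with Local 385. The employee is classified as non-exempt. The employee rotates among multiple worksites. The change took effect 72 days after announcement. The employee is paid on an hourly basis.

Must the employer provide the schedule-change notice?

(a) hourly-paid — holds.
(b) public agency — met.
(i) no CBA — not met.
(ii) ≥ 7 at site — not met.
(c): F OR F → false.
(1): T AND T AND F → false.
(2) < 60 days' notice — not satisfied.
(a) non-exempt — satisfied.
(b) fixed location — not met.
(3): T AND F → false.
So Overall is not satisfied (F OR F OR F).

No — not required.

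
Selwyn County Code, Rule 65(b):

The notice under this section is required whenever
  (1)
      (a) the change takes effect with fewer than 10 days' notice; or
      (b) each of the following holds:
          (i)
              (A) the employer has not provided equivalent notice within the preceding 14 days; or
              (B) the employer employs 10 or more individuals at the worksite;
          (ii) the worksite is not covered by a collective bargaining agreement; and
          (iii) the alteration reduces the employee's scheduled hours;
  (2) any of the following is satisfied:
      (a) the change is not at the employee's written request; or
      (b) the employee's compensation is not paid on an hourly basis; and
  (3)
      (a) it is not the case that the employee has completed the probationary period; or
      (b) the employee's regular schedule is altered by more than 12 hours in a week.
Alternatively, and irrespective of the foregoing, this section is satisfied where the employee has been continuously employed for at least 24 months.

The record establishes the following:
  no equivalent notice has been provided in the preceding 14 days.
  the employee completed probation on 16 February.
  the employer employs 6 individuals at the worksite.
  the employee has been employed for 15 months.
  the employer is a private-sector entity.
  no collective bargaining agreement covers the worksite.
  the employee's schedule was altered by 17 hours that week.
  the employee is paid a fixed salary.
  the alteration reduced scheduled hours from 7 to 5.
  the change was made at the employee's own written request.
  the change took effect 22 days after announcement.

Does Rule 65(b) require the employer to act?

(a) < 10 days' notice — not satisfied.
(A) no recent notice — satisfied.
(B) ≥ 10 at site — not satisfied.
So (i) is satisfied (T OR F).
(ii) no CBA — met.
(iii) hours reduced — holds.
(b): T AND T AND T → true.
(1) = F OR T = true.
(a) not employee-requested — not satisfied.
(b) not (hourly-paid) — holds.
(2) = F OR T = true.
(a) not (past probation) — fails.
(b) schedule shift > 12h — satisfied.
(3) = F OR T = true.
So Overall is satisfied (T AND T AND T).
Exception (tenure ≥ 24 mo.) — not satisfied.
Result: main true OR exception false → true.

Yes — required.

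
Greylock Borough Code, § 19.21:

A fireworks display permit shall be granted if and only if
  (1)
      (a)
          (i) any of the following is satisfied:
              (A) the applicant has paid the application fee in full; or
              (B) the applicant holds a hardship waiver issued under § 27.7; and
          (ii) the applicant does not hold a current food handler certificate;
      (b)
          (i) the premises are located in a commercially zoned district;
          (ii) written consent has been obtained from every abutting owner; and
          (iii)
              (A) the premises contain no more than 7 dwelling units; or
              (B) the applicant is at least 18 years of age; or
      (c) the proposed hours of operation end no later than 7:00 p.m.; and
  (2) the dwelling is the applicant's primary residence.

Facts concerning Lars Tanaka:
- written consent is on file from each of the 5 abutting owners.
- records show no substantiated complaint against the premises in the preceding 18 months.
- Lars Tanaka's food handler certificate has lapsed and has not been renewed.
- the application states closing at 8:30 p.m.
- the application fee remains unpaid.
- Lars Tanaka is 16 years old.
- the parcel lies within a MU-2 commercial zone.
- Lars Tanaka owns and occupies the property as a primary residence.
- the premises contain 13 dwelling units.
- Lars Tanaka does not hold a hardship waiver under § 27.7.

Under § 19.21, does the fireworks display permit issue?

(A) fee paid — not satisfied.
(B) hardship waiver — not satisfied.
So (i) is not satisfied (F OR F).
(ii) not (food handler cert.) — met.
(a) = F AND T = false.
(i) commercially zoned — satisfied.
(ii) all abutters consent — satisfied.
(A) ≤ 7 units — not met.
(B) age ≥ 18 — not satisfied.
(iii) = F OR F = false.
(b) = T AND T AND F = false.
(c) closes by 7 p.m. — fails.
So (1) is not satisfied (F OR F OR F).
(2) primary residence — met.
Overall = F AND T = false.

No — denied.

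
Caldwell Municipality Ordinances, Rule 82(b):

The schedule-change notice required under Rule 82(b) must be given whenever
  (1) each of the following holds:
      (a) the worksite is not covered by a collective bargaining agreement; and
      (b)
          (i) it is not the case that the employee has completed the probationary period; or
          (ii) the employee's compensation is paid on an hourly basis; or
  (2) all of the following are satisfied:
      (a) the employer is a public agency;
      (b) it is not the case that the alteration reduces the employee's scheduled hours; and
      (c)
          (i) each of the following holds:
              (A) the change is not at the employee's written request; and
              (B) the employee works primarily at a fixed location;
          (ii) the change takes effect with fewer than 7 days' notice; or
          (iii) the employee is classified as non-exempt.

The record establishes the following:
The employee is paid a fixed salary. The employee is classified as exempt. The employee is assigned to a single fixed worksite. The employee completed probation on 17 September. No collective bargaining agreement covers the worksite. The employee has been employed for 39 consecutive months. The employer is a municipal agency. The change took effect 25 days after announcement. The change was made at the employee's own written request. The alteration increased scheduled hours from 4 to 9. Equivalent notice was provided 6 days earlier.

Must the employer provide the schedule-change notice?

(a) no CBA — holds.
(i) not (past probation) — not satisfied.
(ii) hourly-paid — not met.
So (b) is not satisfied (F OR F).
(1): T AND F → false.
(a) public agency — holds.
(b) not (hours reduced) — met.
(A) not employee-requested — not satisfied.
(B) fixed location — holds.
(i): F AND T → false.
(ii) < 7 days' notice — fails.
(iii) non-exempt — fails.
(c): F OR F OR F → false.
So (2) is not satisfied (T AND T AND F).
Overall = F OR F = false.

No — not required.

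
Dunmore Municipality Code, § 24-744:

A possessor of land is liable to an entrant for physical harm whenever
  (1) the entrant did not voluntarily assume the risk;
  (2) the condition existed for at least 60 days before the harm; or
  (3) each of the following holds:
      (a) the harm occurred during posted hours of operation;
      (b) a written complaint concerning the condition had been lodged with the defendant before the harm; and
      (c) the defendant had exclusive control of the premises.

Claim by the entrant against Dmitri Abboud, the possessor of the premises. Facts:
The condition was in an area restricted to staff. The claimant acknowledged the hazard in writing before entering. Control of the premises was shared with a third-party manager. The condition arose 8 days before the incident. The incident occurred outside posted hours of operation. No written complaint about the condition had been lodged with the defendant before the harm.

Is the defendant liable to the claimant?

(1) no assumed risk — not met.
(2) condition ≥60 days old — fails.
(a) during posted hours — fails.
(b) complaint lodged — fails.
(c) exclusive control — not met.
So (3) is not satisfied (F AND F AND F).
Overall = F OR F OR F = false.

No — not liable.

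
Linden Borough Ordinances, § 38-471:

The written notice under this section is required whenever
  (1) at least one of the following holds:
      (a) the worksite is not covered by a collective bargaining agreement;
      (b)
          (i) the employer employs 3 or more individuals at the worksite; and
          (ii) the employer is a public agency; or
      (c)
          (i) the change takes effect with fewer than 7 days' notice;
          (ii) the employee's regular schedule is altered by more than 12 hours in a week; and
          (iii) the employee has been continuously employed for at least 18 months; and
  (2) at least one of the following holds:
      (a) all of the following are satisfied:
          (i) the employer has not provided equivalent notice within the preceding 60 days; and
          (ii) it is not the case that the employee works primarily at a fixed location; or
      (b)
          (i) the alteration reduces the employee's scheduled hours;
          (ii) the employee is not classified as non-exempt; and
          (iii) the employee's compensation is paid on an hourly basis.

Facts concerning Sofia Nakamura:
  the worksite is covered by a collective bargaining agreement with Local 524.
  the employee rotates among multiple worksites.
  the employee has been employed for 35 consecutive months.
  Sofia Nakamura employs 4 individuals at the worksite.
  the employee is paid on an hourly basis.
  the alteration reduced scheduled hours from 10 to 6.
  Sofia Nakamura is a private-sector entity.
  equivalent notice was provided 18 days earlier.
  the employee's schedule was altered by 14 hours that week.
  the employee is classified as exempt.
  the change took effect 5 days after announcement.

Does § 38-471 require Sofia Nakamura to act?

(a) no CBA — not satisfied.
(i) ≥ 3 at site — met.
(ii) public agency — fails.
So (b) is not satisfied (T AND F).
(i) < 7 days' notice — holds.
(ii) schedule shift > 12h — holds.
(iii) tenure ≥ 18 mo. — satisfied.
(c): T AND T AND T → true.
So (1) is satisfied (F OR F OR T).
(i) no recent notice — fails.
(ii) not (fixed location) — holds.
(a): F AND T → false.
(i) hours reduced — met.
(ii) not (non-exempt) — met.
(iii) hourly-paid — satisfied.
(b): T AND T AND T → true.
So (2) is satisfied (F OR T).
Overall = T AND T = true.

Yes — required.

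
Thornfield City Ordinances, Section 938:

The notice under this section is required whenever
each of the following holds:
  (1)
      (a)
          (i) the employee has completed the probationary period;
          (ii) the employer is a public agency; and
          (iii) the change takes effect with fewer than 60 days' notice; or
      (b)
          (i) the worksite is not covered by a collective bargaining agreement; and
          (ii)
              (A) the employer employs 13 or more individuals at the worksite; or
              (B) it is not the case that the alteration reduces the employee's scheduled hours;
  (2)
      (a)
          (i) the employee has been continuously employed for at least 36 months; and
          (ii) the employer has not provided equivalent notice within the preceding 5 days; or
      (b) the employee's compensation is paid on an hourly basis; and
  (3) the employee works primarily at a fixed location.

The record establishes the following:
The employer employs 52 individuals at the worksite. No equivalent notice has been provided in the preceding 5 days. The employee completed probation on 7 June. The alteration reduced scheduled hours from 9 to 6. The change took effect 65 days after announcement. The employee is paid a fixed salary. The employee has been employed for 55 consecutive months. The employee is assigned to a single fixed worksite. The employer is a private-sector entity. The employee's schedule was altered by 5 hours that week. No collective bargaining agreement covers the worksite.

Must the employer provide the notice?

Yes — required.

(i) past probation — holds.
(ii) public agency — fails.
(iii) < 60 days' notice — not met.
So (a) is not satisfied (T AND F AND F).
(i) no CBA — satisfied.
(A) ≥ 13 at site — holds.
(B) not (hours reduced) — not met.
So (ii) is satisfied (T OR F).
(b) = T AND T = true.
So (1) is satisfied (F OR T).
(i) tenure ≥ 36 mo. — satisfied.
(ii) no recent notice — satisfied.
(a): T AND T → true.
(b) hourly-paid — not met.
(2): T OR F → true.
(3) fixed location — met.
So Overall is satisfied (T AND T AND T).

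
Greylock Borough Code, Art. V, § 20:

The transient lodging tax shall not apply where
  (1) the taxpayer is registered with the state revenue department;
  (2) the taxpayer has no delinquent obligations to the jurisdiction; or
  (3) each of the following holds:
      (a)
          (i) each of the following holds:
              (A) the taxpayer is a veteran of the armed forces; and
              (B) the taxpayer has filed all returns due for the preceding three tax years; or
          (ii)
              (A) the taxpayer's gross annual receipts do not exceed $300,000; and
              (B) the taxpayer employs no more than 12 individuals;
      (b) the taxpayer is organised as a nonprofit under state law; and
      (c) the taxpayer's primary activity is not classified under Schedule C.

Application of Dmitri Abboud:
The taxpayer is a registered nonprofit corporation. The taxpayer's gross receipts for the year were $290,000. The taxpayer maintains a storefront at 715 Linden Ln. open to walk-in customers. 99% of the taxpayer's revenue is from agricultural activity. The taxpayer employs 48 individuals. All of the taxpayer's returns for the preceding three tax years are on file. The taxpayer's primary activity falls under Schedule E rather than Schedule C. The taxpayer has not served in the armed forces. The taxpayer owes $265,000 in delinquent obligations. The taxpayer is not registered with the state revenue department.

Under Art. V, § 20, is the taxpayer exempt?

(1) state-registered — not met.
(2) no delinquency — fails.
(A) veteran — not met.
(B) returns current — met.
(i) = F AND T = false.
(A) receipts ≤ $300,000 — met.
(B) ≤ 12 employees — not met.
(ii): T AND F → false.
So (a) is not satisfied (F OR F).
(b) nonprofit — holds.
(c) not (Schedule C activity) — holds.
(3): F AND T AND T → false.
Overall: F OR F OR F → false.

No — not exempt.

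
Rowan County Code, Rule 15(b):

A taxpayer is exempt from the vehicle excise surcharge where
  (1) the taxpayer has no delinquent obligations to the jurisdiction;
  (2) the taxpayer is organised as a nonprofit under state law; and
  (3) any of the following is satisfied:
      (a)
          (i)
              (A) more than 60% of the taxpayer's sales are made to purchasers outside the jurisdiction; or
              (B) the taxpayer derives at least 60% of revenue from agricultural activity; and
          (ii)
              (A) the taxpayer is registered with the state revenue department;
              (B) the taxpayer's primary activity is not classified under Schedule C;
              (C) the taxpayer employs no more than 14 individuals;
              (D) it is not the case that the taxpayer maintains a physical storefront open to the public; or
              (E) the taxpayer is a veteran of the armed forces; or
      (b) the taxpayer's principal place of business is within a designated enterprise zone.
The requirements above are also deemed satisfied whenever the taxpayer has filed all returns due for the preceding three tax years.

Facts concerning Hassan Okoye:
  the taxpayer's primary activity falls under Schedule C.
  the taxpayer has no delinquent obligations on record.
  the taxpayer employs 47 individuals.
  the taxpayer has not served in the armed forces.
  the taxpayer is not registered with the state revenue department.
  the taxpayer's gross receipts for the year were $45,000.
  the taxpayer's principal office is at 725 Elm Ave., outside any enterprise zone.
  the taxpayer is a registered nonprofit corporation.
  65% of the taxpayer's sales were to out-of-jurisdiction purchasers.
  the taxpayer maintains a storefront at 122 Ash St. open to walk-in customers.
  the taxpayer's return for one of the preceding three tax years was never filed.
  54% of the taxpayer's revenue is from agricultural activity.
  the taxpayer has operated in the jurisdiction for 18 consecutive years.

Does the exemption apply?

(1) no delinquency — satisfied.
(2) nonprofit — met.
(A) >60% out-of-jur. sales — met.
(B) ≥60% agricultural — not satisfied.
(i) = T OR F = true.
(A) state-registered — not met.
(B) not (Schedule C activity) — not satisfied.
(C) ≤ 14 employees — not satisfied.
(D) not (has storefront) — not satisfied.
(E) veteran — not met.
(ii): F OR F OR F OR F OR F → false.
So (a) is not satisfied (T AND F).
(b) in enterprise zone — not met.
(3): F OR F → false.
So Overall is not satisfied (T AND T AND F).
Exception (returns current) — not satisfied.
Result: main false OR exception false → false.

No — not exempt.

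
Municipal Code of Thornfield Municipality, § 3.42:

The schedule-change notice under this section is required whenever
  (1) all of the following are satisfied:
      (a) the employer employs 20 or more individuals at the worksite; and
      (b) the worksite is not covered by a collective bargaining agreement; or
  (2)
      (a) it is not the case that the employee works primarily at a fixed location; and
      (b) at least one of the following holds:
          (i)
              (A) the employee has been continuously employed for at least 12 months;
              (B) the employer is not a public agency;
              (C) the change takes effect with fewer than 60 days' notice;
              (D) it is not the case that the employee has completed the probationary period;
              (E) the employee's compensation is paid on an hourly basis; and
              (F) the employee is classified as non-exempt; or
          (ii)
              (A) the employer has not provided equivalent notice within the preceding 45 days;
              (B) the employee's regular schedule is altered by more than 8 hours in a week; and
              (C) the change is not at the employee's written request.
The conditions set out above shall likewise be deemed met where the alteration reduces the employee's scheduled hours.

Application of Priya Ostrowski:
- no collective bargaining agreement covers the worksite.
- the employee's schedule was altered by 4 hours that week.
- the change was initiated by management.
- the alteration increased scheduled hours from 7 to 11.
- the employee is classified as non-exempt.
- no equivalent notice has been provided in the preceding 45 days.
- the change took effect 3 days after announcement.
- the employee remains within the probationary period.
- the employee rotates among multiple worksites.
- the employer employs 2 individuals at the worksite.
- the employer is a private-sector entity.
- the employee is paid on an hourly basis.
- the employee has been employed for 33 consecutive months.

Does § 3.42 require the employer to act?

(a) ≥ 20 at site — not satisfied.
(b) no CBA — met.
(1) = F AND T = false.
(a) not (fixed location) — met.
(A) tenure ≥ 12 mo. — holds.
(B) not (public agency) — met.
(C) < 60 days' notice — met.
(D) not (past probation) — satisfied.
(E) hourly-paid — met.
(F) non-exempt — satisfied.
(i): T AND T AND T AND T AND T AND T → true.
(A) no recent notice — satisfied.
(B) schedule shift > 8h — fails.
(C) not employee-requested — met.
(ii) = T AND F AND T = false.
(b): T OR F → true.
(2): T AND T → true.
Overall = F OR T = true.
Exception (hours reduced) — not satisfied.
Result: main true OR exception false → true.

Yes — required.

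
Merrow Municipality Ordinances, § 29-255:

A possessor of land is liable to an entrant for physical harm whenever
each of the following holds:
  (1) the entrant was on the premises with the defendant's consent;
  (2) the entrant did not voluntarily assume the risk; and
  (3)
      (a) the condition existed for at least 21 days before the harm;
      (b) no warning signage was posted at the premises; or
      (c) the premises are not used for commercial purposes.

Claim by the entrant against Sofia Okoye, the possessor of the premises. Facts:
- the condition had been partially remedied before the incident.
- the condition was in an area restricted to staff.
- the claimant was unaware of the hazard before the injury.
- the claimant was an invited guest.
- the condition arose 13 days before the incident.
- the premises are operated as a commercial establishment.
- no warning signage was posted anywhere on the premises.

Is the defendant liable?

Yes — liable.

(1) consent to enter — met.
(2) no assumed risk — satisfied.
(a) condition ≥21 days old — not satisfied.
(b) no signage posted — satisfied.
(c) not (commercial use) — not satisfied.
So (3) is satisfied (F OR T OR F).
Overall = T AND T AND T = true.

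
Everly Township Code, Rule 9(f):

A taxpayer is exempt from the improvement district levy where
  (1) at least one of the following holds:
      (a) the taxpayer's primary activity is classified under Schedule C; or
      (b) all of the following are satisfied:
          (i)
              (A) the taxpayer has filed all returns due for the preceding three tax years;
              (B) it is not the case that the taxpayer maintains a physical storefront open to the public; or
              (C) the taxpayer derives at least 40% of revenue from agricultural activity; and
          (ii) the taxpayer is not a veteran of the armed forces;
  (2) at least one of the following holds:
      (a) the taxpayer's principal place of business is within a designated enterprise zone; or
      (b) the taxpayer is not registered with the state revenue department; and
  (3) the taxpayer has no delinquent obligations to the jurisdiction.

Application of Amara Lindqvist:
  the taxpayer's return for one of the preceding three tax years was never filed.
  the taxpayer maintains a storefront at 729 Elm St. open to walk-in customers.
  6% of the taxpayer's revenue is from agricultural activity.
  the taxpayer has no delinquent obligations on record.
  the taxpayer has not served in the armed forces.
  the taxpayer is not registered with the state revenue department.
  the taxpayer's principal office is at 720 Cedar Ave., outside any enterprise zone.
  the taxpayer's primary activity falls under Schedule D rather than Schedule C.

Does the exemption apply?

No — not exempt.

(a) Schedule C activity — not satisfied.
(A) returns current — not satisfied.
(B) not (has storefront) — not met.
(C) ≥40% agricultural — not met.
So (i) is not satisfied (F OR F OR F).
(ii) not (veteran) — satisfied.
(b): F AND T → false.
So (1) is not satisfied (F OR F).
(a) in enterprise zone — not satisfied.
(b) not (state-registered) — satisfied.
(2) = F OR T = true.
(3) no delinquency — met.
Overall: F AND T AND T → false.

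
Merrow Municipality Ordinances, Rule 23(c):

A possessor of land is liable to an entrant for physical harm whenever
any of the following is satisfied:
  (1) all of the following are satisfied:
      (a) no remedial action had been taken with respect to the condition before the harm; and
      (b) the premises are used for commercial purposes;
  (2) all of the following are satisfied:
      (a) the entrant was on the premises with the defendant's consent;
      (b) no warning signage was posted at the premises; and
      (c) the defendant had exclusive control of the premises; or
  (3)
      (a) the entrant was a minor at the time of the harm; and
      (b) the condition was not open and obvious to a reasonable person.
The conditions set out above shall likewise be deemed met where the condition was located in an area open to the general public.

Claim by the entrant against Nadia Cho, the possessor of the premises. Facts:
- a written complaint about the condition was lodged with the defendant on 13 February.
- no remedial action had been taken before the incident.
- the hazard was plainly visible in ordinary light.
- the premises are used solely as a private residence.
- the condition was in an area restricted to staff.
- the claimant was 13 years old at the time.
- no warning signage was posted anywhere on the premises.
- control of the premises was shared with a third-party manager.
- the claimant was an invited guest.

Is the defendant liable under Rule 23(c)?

No — not liable.

(a) no remedial action — holds.
(b) commercial use — not satisfied.
(1) = T AND F = false.
(a) consent to enter — holds.
(b) no signage posted — satisfied.
(c) exclusive control — not satisfied.
(2) = T AND T AND F = false.
(a) entrant a minor — holds.
(b) not open/obvious — fails.
(3) = T AND F = false.
Overall: F OR F OR F → false.
Exception (public area) — not satisfied.
Result: main false OR exception false → false.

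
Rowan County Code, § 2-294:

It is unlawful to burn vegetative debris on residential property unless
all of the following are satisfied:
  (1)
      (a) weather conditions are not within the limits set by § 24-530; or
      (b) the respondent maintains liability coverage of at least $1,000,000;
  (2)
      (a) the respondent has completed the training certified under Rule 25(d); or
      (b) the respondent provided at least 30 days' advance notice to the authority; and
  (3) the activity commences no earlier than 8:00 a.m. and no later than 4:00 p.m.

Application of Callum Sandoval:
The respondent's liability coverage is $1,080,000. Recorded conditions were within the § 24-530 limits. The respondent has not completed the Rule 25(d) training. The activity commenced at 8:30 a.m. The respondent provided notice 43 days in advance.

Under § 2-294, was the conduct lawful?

(a) not (weather ok) — not met.
(b) coverage ≥ $1,000,000 — met.
(1) = F OR T = true.
(a) training certified — fails.
(b) ≥30 days' notice — holds.
(2) = F OR T = true.
(3) start within hours — satisfied.
Overall: T AND T AND T → true.

Yes — lawful.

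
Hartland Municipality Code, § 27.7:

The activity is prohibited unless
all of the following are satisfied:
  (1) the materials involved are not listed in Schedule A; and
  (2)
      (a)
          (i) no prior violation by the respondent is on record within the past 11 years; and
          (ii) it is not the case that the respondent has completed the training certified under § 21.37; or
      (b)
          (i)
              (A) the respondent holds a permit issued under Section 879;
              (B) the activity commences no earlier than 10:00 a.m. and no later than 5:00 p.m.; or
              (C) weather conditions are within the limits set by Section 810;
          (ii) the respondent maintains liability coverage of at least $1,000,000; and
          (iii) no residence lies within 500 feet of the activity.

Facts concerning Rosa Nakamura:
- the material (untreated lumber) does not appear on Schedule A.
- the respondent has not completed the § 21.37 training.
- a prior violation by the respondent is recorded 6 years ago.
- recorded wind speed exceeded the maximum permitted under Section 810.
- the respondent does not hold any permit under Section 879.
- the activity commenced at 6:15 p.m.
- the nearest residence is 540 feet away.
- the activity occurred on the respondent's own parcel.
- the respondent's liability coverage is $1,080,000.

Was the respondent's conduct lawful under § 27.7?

(1) not (Schedule A material) — satisfied.
(i) no prior violation — fails.
(ii) not (training certified) — met.
(a): F AND T → false.
(A) holds permit — not satisfied.
(B) start within hours — fails.
(C) weather ok — not met.
(i) = F OR F OR F = false.
(ii) coverage ≥ $1,000,000 — met.
(iii) no residence in 500 ft — satisfied.
(b): F AND T AND T → false.
(2): F OR F → false.
So Overall is not satisfied (T AND F).

No — unlawful.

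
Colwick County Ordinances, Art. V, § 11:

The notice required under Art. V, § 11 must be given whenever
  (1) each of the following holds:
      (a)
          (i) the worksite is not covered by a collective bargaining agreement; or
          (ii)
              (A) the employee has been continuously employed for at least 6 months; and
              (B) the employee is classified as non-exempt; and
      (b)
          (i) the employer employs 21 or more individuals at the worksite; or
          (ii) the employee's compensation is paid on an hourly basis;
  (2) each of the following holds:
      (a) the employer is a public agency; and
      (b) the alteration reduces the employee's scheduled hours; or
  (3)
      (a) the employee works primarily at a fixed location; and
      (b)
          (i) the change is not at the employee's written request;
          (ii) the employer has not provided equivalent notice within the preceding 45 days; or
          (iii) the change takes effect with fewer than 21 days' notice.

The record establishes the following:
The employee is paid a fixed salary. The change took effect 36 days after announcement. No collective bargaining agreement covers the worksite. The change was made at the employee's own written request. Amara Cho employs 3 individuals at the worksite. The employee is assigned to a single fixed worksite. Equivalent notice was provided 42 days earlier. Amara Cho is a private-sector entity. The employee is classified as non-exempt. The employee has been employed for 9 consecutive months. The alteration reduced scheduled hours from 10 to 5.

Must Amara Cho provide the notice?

No — not required.

(i) no CBA — satisfied.
(A) tenure ≥ 6 mo. — satisfied.
(B) non-exempt — holds.
So (ii) is satisfied (T AND T).
So (a) is satisfied (T OR T).
(i) ≥ 21 at site — fails.
(ii) hourly-paid — not met.
So (b) is not satisfied (F OR F).
(1) = T AND F = false.
(a) public agency — not met.
(b) hours reduced — met.
(2) = F AND T = false.
(a) fixed location — satisfied.
(i) not employee-requested — fails.
(ii) no recent notice — not met.
(iii) < 21 days' notice — fails.
(b): F OR F OR F → false.
(3): T AND F → false.
Overall = F OR F OR F = false.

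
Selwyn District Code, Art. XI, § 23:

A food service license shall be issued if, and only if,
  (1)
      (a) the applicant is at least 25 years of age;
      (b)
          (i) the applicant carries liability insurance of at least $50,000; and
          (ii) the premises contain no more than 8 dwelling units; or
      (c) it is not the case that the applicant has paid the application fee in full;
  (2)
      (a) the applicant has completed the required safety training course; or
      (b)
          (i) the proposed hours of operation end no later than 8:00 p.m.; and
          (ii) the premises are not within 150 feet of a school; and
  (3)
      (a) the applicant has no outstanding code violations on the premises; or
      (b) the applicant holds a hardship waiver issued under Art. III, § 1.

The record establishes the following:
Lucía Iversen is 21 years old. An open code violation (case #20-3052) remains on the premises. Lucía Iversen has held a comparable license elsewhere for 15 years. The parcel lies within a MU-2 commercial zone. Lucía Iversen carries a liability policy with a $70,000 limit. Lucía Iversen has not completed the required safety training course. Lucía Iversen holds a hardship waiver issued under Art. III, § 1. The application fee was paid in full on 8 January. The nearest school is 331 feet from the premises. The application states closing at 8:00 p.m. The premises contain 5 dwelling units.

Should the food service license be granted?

Yes — granted.

(a) age ≥ 25 — not met.
(i) insurance ≥ $50,000 — holds.
(ii) ≤ 8 units — satisfied.
(b): T AND T → true.
(c) not (fee paid) — not met.
(1): F OR T OR F → true.
(a) safety training — not met.
(i) closes by 8 p.m. — satisfied.
(ii) ≥150 ft from school — met.
(b): T AND T → true.
(2): F OR T → true.
(a) no code violations — fails.
(b) hardship waiver — met.
(3) = F OR T = true.
Overall: T AND T AND T → true.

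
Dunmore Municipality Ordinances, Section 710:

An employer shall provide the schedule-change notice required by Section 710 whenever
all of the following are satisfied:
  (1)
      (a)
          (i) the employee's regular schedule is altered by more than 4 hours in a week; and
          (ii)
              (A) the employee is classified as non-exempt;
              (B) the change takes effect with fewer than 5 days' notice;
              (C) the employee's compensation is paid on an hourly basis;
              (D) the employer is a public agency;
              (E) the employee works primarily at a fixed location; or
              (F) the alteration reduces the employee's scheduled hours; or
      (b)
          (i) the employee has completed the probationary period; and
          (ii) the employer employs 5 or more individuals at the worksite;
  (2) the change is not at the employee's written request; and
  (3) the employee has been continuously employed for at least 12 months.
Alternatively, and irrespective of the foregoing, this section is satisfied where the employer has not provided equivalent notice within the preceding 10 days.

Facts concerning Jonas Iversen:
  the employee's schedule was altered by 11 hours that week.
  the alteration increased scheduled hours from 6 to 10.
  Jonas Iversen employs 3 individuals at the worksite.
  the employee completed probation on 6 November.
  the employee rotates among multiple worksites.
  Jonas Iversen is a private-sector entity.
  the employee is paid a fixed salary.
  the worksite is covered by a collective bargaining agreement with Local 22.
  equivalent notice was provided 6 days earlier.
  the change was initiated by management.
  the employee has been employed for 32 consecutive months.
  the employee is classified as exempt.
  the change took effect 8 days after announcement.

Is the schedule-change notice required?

No — not required.

(i) schedule shift > 4h — holds.
(A) non-exempt — not met.
(B) < 5 days' notice — not satisfied.
(C) hourly-paid — not met.
(D) public agency — not satisfied.
(E) fixed location — fails.
(F) hours reduced — fails.
(ii) = F OR F OR F OR F OR F OR F = false.
(a) = T AND F = false.
(i) past probation — met.
(ii) ≥ 5 at site — not satisfied.
(b): T AND F → false.
(1) = F OR F = false.
(2) not employee-requested — met.
(3) tenure ≥ 12 mo. — met.
So Overall is not satisfied (F AND T AND T).
Exception (no recent notice) — not satisfied.
Result: main false OR exception false → false.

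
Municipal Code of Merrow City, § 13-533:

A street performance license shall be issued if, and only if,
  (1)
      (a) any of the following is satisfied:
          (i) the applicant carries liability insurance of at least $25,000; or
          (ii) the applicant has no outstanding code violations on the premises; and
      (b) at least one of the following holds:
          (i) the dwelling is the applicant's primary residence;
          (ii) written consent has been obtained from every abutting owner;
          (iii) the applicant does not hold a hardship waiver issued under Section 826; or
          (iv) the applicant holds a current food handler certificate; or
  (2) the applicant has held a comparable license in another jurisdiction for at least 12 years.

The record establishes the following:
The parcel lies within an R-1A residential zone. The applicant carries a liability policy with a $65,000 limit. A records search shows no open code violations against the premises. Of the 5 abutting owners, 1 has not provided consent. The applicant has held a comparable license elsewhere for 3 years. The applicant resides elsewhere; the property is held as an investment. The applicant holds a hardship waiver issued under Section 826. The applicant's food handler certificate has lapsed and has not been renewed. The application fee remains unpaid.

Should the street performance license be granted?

No — denied.

(i) insurance ≥ $25,000 — met.
(ii) no code violations — met.
So (a) is satisfied (T OR T).
(i) primary residence — fails.
(ii) all abutters consent — fails.
(iii) not (hardship waiver) — fails.
(iv) food handler cert. — not satisfied.
(b): F OR F OR F OR F → false.
So (1) is not satisfied (T AND F).
(2) prior license ≥ 12 yr — not satisfied.
So Overall is not satisfied (F OR F).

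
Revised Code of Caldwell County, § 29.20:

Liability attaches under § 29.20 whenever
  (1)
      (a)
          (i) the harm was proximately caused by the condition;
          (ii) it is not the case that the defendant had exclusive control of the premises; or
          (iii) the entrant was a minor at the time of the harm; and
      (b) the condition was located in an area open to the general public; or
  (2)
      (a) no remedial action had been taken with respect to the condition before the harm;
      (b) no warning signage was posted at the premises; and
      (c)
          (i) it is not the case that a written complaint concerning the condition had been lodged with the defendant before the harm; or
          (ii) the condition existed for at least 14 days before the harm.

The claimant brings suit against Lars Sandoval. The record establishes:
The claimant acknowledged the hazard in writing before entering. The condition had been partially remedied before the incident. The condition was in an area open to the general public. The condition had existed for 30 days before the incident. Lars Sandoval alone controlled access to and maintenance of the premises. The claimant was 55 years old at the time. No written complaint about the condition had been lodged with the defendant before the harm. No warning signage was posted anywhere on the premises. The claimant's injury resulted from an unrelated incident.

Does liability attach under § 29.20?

No — not liable.

(i) proximate cause — not satisfied.
(ii) not (exclusive control) — fails.
(iii) entrant a minor — not satisfied.
(a) = F OR F OR F = false.
(b) public area — satisfied.
(1) = F AND T = false.
(a) no remedial action — not met.
(b) no signage posted — met.
(i) not (complaint lodged) — satisfied.
(ii) condition ≥14 days old — satisfied.
So (c) is satisfied (T OR T).
(2): F AND T AND T → false.
So Overall is not satisfied (F OR F).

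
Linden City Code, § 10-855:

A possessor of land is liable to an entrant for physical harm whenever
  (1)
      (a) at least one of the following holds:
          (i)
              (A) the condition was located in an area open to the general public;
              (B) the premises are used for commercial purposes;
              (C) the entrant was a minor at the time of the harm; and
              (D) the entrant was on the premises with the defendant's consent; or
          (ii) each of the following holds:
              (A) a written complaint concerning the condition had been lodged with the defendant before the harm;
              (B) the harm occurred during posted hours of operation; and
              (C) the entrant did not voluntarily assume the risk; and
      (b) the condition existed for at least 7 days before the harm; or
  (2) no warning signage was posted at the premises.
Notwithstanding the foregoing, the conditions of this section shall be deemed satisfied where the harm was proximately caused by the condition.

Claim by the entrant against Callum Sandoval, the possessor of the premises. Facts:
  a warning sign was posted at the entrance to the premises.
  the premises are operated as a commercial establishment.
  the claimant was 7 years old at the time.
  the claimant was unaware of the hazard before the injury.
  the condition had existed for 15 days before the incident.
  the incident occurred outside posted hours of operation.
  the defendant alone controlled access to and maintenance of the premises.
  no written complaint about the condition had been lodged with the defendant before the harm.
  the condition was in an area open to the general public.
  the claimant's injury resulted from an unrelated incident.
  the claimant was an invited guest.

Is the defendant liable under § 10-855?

(A) public area — satisfied.
(B) commercial use — satisfied.
(C) entrant a minor — holds.
(D) consent to enter — satisfied.
(i) = T AND T AND T AND T = true.
(A) complaint lodged — not satisfied.
(B) during posted hours — fails.
(C) no assumed risk — satisfied.
(ii) = F AND F AND T = false.
So (a) is satisfied (T OR F).
(b) condition ≥7 days old — holds.
(1): T AND T → true.
(2) no signage posted — not met.
So Overall is satisfied (T OR F).
Exception (proximate cause) — not satisfied.
Result: main true OR exception false → true.

Yes — liable.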